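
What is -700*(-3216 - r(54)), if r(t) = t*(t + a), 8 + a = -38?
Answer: 2553600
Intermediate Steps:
a = -46 (a = -8 - 38 = -46)
r(t) = t*(-46 + t) (r(t) = t*(t - 46) = t*(-46 + t))
-700*(-3216 - r(54)) = -700*(-3216 - 54*(-46 + 54)) = -700*(-3216 - 54*8) = -700*(-3216 - 1*432) = -700*(-3216 - 432) = -700*(-3648) = 2553600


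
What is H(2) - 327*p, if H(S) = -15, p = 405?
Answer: -132450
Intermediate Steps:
H(2) - 327*p = -15 - 327*405 = -15 - 132435 = -132450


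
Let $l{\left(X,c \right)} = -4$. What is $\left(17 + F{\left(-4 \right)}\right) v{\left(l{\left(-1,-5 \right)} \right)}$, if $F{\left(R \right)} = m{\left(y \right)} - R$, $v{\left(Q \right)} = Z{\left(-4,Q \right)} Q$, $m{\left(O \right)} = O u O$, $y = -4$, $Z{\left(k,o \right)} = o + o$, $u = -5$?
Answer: $-1888$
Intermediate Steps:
$Z{\left(k,o \right)} = 2 o$
$m{\left(O \right)} = - 5 O^{2}$ ($m{\left(O \right)} = O \left(-5\right) O = - 5 O O = - 5 O^{2}$)
$v{\left(Q \right)} = 2 Q^{2}$ ($v{\left(Q \right)} = 2 Q Q = 2 Q^{2}$)
$F{\left(R \right)} = -80 - R$ ($F{\left(R \right)} = - 5 \left(-4\right)^{2} - R = \left(-5\right) 16 - R = -80 - R$)
$\left(17 + F{\left(-4 \right)}\right) v{\left(l{\left(-1,-5 \right)} \right)} = \left(17 - 76\right) 2 \left(-4\right)^{2} = \left(17 + \left(-80 + 4\right)\right) 2 \cdot 16 = \left(17 - 76\right) 32 = \left(-59\right) 32 = -1888$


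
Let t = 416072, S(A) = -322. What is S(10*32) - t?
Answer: -416394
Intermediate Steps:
S(10*32) - t = -322 - 1*416072 = -322 - 416072 = -416394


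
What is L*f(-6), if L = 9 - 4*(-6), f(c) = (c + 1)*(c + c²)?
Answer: -4950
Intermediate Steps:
f(c) = (1 + c)*(c + c²)
L = 33 (L = 9 + 24 = 33)
L*f(-6) = 33*(-6*(1 + (-6)² + 2*(-6))) = 33*(-6*(1 + 36 - 12)) = 33*(-6*25) = 33*(-150) = -4950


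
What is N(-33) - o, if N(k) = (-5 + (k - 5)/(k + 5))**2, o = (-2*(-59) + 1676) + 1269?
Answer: -597747/196 ≈ -3049.7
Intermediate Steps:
o = 3063 (o = (118 + 1676) + 1269 = 1794 + 1269 = 3063)
N(k) = (-5 + (-5 + k)/(5 + k))**2
N(-33) - o = 4*(15 + 2*(-33))**2/(5 - 33)**2 - 1*3063 = 4*(15 - 66)**2/(-28)**2 - 3063 = 4*(1/784)*(-51)**2 - 3063 = 4*(1/784)*2601 - 3063 = 2601/196 - 3063 = -597747/196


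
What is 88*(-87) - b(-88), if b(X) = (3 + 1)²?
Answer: -7672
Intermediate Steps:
b(X) = 16 (b(X) = 4² = 16)
88*(-87) - b(-88) = 88*(-87) - 1*16 = -7656 - 16 = -7672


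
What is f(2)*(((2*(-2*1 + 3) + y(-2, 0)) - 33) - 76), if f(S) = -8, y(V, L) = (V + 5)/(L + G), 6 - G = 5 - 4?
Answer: 4256/5 ≈ 851.20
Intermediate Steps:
G = 5 (G = 6 - (5 - 4) = 6 - 1*1 = 6 - 1 = 5)
y(V, L) = (5 + V)/(5 + L) (y(V, L) = (V + 5)/(L + 5) = (5 + V)/(5 + L))
f(2)*(((2*(-2*1 + 3) + y(-2, 0)) - 33) - 76) = -8*(((2*(-2*1 + 3) + (5 - 2)/(5 + 0)) - 33) - 76) = -8*(((2*(-2 + 3) + 3/5) - 33) - 76) = -8*(((2*1 + (⅕)*3) - 33) - 76) = -8*(((2 + ⅗) - 33) - 76) = -8*((13/5 - 33) - 76) = -8*(-152/5 - 76) = -8*(-532/5) = 4256/5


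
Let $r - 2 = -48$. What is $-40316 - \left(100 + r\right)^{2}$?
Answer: $-43232$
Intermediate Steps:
$r = -46$ ($r = 2 - 48 = -46$)
$-40316 - \left(100 + r\right)^{2} = -40316 - \left(100 - 46\right)^{2} = -40316 - 54^{2} = -40316 - 2916 = -43232$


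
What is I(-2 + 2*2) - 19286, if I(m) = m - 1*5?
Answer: -19289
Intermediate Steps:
I(m) = -5 + m (I(m) = m - 5 = -5 + m)
I(-2 + 2*2) - 19286 = (-5 + (-2 + 2*2)) - 19286 = (-5 + (-2 + 4)) - 19286 = (-5 + 2) - 19286 = -3 - 19286 = -19289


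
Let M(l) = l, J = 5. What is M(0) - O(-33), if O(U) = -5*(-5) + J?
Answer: -30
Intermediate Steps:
O(U) = 30 (O(U) = -5*(-5) + 5 = 25 + 5 = 30)
M(0) - O(-33) = 0 - 1*30 = 0 - 30 = -30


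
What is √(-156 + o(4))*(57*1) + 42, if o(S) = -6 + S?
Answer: 42 + 57*I*√158 ≈ 42.0 + 716.48*I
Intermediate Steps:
√(-156 + o(4))*(57*1) + 42 = √(-156 + (-6 + 4))*(57*1) + 42 = √(-156 - 2)*57 + 42 = √(-158)*57 + 42 = (I*√158)*57 + 42 = 57*I*√158 + 42 = 42 + 57*I*√158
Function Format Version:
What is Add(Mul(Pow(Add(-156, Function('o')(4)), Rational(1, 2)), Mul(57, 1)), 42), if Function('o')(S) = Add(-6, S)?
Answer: Add(42, Mul(57, I, Pow(158, Rational(1, 2)))) ≈ Add(42.000, Mul(716.48, I))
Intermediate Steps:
Add(Mul(Pow(Add(-156, Function('o')(4)), Rational(1, 2)), Mul(57, 1)), 42) = Add(Mul(Pow(Add(-156, Add(-6, 4)), Rational(1, 2)), Mul(57, 1)), 42) = Add(Mul(Pow(Add(-156, -2), Rational(1, 2)), 57), 42) = Add(Mul(Pow(-158, Rational(1, 2)), 57), 42) = Add(Mul(Mul(I, Pow(158, Rational(1, 2))), 57), 42) = Add(Mul(57, I, Pow(158, Rational(1, 2))), 42) = Add(42, Mul(57, I, Pow(158, Rational(1, 2))))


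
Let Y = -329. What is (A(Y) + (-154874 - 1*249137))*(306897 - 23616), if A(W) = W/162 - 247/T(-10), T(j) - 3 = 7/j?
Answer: -142183709541911/1242 ≈ -1.1448e+11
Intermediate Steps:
T(j) = 3 + 7/j
A(W) = -2470/23 + W/162 (A(W) = W/162 - 247/(3 + 7/(-10)) = W*(1/162) - 247/(3 + 7*(-⅒)) = W/162 - 247/(3 - 7/10) = W/162 - 247/23/10 = W/162 - 247*10/23 = W/162 - 2470/23 = -2470/23 + W/162)
(A(Y) + (-154874 - 1*249137))*(306897 - 23616) = ((-2470/23 + (1/162)*(-329)) + (-154874 - 1*249137))*(306897 - 23616) = ((-2470/23 - 329/162) + (-154874 - 249137))*283281 = (-407707/3726 - 404011)*283281 = -1505752693/3726*283281 = -142183709541911/1242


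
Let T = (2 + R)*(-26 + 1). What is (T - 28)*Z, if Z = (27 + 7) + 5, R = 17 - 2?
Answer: -17667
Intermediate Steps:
R = 15
Z = 39 (Z = 34 + 5 = 39)
T = -425 (T = (2 + 15)*(-26 + 1) = 17*(-25) = -425)
(T - 28)*Z = (-425 - 28)*39 = -453*39 = -17667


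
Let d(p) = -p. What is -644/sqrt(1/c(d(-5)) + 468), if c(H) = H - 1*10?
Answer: -644*sqrt(11695)/2339 ≈ -29.775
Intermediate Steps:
c(H) = -10 + H (c(H) = H - 10 = -10 + H)
-644/sqrt(1/c(d(-5)) + 468) = -644/sqrt(1/(-10 - 1*(-5)) + 468) = -644/sqrt(1/(-10 + 5) + 468) = -644/sqrt(1/(-5) + 468) = -644/sqrt(-1/5 + 468) = -644*sqrt(11695)/2339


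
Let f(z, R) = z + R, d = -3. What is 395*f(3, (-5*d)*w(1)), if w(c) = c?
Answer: 7110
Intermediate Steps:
f(z, R) = R + z
395*f(3, (-5*d)*w(1)) = 395*(-5*(-3)*1 + 3) = 395*(15*1 + 3) = 395*(15 + 3) = 395*18 = 7110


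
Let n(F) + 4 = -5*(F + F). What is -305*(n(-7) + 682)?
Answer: -228140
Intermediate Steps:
n(F) = -4 - 10*F (n(F) = -4 - 5*(F + F) = -4 - 10*F)
-305*(n(-7) + 682) = -305*((-4 - 10*(-7)) + 682) = -305*((-4 + 70) + 682) = -305*(66 + 682) = -305*748 = -228140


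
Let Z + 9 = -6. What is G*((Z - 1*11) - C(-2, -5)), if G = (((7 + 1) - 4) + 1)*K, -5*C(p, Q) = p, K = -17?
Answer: 2244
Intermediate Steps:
Z = -15 (Z = -9 - 6 = -15)
C(p, Q) = -p/5
G = -85 (G = (((7 + 1) - 4) + 1)*(-17) = ((8 - 4) + 1)*(-17) = (4 + 1)*(-17) = 5*(-17) = -85)
G*((Z - 1*11) - C(-2, -5)) = -85*((-15 - 1*11) - (-1)*(-2)/5) = -85*((-15 - 11) - 1*⅖) = -85*(-26 - ⅖) = -85*(-132/5) = 2244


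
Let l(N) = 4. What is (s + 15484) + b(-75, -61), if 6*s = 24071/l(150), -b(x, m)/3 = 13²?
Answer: 383519/24 ≈ 15980.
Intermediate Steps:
b(x, m) = -507 (b(x, m) = -3*13² = -3*169 = -507)
s = 24071/24 (s = (24071/4)/6 = (24071*(¼))/6 = (⅙)*(24071/4) = 24071/24 ≈ 1003.0)
(s + 15484) + b(-75, -61) = (24071/24 + 15484) - 507 = 395687/24 - 507 = 383519/24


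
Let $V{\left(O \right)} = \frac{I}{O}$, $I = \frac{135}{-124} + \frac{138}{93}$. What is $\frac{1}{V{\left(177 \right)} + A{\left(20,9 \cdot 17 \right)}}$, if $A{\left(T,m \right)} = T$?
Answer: $\frac{21948}{439009} \approx 0.049994$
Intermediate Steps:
$I = \frac{49}{124}$ ($I = 135 \left(- \frac{1}{124}\right) + 138 \cdot \frac{1}{93} = - \frac{135}{124} + \frac{46}{31} = \frac{49}{124} \approx 0.39516$)
$V{\left(O \right)} = \frac{49}{124 O}$
$\frac{1}{V{\left(177 \right)} + A{\left(20,9 \cdot 17 \right)}} = \frac{1}{\frac{49}{124 \cdot 177} + 20} = \frac{1}{\frac{49}{124} \cdot \frac{1}{177} + 20} = \frac{1}{\frac{49}{21948} + 20} = \frac{1}{\frac{439009}{21948}} = \frac{21948}{439009}$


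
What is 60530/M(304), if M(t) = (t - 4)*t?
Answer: 6053/9120 ≈ 0.66371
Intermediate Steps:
M(t) = t*(-4 + t) (M(t) = (-4 + t)*t = t*(-4 + t))
60530/M(304) = 60530/((304*(-4 + 304))) = 60530/((304*300)) = 60530/91200 = 60530*(1/91200) = 6053/9120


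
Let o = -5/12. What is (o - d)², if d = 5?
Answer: 4225/144 ≈ 29.340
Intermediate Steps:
o = -5/12 (o = -5*1/12 = -5/12 ≈ -0.41667)
(o - d)² = (-5/12 - 1*5)² = (-5/12 - 5)² = (-65/12)² = 4225/144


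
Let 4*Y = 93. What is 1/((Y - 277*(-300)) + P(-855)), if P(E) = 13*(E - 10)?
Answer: 4/287513 ≈ 1.3912e-5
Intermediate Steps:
Y = 93/4 (Y = (1/4)*93 = 93/4 ≈ 23.250)
P(E) = -130 + 13*E (P(E) = 13*(-10 + E) = -130 + 13*E)
1/((Y - 277*(-300)) + P(-855)) = 1/((93/4 - 277*(-300)) + (-130 + 13*(-855))) = 1/((93/4 + 83100) + (-130 - 11115)) = 1/(332493/4 - 11245) = 1/(287513/4) = 4/287513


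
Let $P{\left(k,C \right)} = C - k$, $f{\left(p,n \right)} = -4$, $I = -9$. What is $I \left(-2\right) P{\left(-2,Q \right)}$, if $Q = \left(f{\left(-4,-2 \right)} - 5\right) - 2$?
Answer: $-162$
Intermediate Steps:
$Q = -11$ ($Q = \left(-4 - 5\right) - 2 = -9 - 2 = -11$)
$I \left(-2\right) P{\left(-2,Q \right)} = \left(-9\right) \left(-2\right) \left(-11 - -2\right) = 18 \left(-11 + 2\right) = 18 \left(-9\right) = -162$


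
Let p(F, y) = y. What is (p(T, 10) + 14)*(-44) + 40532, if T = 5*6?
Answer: 39476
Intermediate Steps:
T = 30
(p(T, 10) + 14)*(-44) + 40532 = (10 + 14)*(-44) + 40532 = 24*(-44) + 40532 = -1056 + 40532 = 39476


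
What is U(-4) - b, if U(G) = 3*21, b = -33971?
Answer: 34034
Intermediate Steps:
U(G) = 63
U(-4) - b = 63 - 1*(-33971) = 63 + 33971 = 34034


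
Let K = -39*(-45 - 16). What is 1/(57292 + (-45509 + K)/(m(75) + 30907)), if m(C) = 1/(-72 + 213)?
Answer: 2178944/124833018983 ≈ 1.7455e-5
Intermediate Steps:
K = 2379 (K = -39*(-61) = 2379)
m(C) = 1/141
1/(57292 + (-45509 + K)/(m(75) + 30907)) = 1/(57292 + (-45509 + 2379)/(1/141 + 30907)) = 1/(57292 - 43130/4357888/141) = 1/(57292 - 43130*141/4357888) = 1/(57292 - 3040665/2178944) = 1/(124833018983/2178944) = 2178944/124833018983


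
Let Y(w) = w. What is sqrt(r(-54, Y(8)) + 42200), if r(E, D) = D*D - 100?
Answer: 2*sqrt(10541) ≈ 205.34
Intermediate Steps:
r(E, D) = -100 + D**2 (r(E, D) = D**2 - 100 = -100 + D**2)
sqrt(r(-54, Y(8)) + 42200) = sqrt((-100 + 8**2) + 42200) = sqrt((-100 + 64) + 42200) = sqrt(-36 + 42200) = sqrt(42164) = 2*sqrt(10541)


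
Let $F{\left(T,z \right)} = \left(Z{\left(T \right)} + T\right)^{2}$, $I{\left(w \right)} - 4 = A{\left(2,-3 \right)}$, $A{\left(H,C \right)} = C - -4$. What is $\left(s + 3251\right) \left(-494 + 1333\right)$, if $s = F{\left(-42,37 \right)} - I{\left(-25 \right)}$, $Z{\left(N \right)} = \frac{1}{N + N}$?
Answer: $\frac{29665040663}{7056} \approx 4.2042 \cdot 10^{6}$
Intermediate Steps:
$A{\left(H,C \right)} = 4 + C$ ($A{\left(H,C \right)} = C + 4 = 4 + C$)
$I{\left(w \right)} = 5$ ($I{\left(w \right)} = 4 + \left(4 - 3\right) = 4 + 1 = 5$)
$Z{\left(N \right)} = \frac{1}{2 N}$
$F{\left(T,z \right)} = \left(T + \frac{1}{2 T}\right)^{2}$ ($F{\left(T,z \right)} = \left(\frac{1}{2 T} + T\right)^{2} = \left(T + \frac{1}{2 T}\right)^{2}$)
$s = \frac{12418561}{7056}$ ($s = \left(-42 + \frac{1}{2 \left(-42\right)}\right)^{2} - 5 = \left(-42 + \frac{1}{2} \left(- \frac{1}{42}\right)\right)^{2} - 5 = \left(-42 - \frac{1}{84}\right)^{2} - 5 = \left(- \frac{3529}{84}\right)^{2} - 5 = \frac{12453841}{7056} - 5 = \frac{12418561}{7056} \approx 1760.0$)
$\left(s + 3251\right) \left(-494 + 1333\right) = \left(\frac{12418561}{7056} + 3251\right) \left(-494 + 1333\right) = \frac{35357617}{7056} \cdot 839 = \frac{29665040663}{7056}$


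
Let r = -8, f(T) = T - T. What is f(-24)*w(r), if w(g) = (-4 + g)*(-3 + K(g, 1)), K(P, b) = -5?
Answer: 0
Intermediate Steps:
f(T) = 0
w(g) = 32 - 8*g (w(g) = (-4 + g)*(-3 - 5) = (-4 + g)*(-8) = 32 - 8*g)
f(-24)*w(r) = 0*(32 - 8*(-8)) = 0*(32 + 64) = 0*96 = 0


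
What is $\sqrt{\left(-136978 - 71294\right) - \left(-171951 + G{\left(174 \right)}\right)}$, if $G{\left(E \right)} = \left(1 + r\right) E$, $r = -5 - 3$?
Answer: $i \sqrt{35103} \approx 187.36 i$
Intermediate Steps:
$r = -8$
$G{\left(E \right)} = - 7 E$ ($G{\left(E \right)} = \left(1 - 8\right) E = - 7 E$)
$\sqrt{\left(-136978 - 71294\right) - \left(-171951 + G{\left(174 \right)}\right)} = \sqrt{\left(-136978 - 71294\right) + \left(171951 - \left(-7\right) 174\right)} = \sqrt{\left(-136978 - 71294\right) + \left(171951 - -1218\right)} = \sqrt{-208272 + \left(171951 + 1218\right)} = \sqrt{-208272 + 173169} = \sqrt{-35103} = i \sqrt{35103}$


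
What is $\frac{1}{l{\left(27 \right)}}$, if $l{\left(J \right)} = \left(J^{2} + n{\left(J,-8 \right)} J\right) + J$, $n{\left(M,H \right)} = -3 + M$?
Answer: $\frac{1}{1404} \approx 0.00071225$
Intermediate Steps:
$l{\left(J \right)} = J + J^{2} + J \left(-3 + J\right)$ ($l{\left(J \right)} = \left(J^{2} + \left(-3 + J\right) J\right) + J = \left(J^{2} + J \left(-3 + J\right)\right) + J = J + J^{2} + J \left(-3 + J\right)$)
$\frac{1}{l{\left(27 \right)}} = \frac{1}{2 \cdot 27 \left(-1 + 27\right)} = \frac{1}{2 \cdot 27 \cdot 26} = \frac{1}{1404}$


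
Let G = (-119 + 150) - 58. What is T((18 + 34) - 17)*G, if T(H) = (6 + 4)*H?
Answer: -9450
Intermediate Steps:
T(H) = 10*H
G = -27 (G = 31 - 58 = -27)
T((18 + 34) - 17)*G = (10*((18 + 34) - 17))*(-27) = (10*(52 - 17))*(-27) = (10*35)*(-27) = 350*(-27) = -9450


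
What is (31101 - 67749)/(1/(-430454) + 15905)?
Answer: -5258426064/2282123623 ≈ -2.3042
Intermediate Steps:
(31101 - 67749)/(1/(-430454) + 15905) = -36648/(-1/430454 + 15905) = -36648/6846370869/430454 = -36648*430454/6846370869 = -5258426064/2282123623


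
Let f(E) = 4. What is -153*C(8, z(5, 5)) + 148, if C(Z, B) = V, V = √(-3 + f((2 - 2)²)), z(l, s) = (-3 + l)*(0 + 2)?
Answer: -5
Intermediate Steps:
z(l, s) = -6 + 2*l (z(l, s) = (-3 + l)*2 = -6 + 2*l)
V = 1 (V = √(-3 + 4) = √1 = 1)
C(Z, B) = 1
-153*C(8, z(5, 5)) + 148 = -153*1 + 148 = -153 + 148 = -5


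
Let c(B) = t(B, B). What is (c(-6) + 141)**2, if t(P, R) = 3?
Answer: 20736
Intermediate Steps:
c(B) = 3
(c(-6) + 141)**2 = (3 + 141)**2 = 144**2 = 20736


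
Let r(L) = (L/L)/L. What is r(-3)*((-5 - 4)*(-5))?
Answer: -15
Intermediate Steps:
r(L) = 1/L
r(-3)*((-5 - 4)*(-5)) = ((-5 - 4)*(-5))/(-3) = -(-3)*(-5) = -⅓*45 = -15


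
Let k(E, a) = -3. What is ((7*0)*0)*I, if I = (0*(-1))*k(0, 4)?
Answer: 0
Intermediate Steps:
I = 0 (I = (0*(-1))*(-3) = 0*(-3) = 0)
((7*0)*0)*I = ((7*0)*0)*0 = (0*0)*0 = 0*0 = 0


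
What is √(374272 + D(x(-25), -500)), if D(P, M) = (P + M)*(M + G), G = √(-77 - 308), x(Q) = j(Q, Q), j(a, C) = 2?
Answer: √(623272 - 498*I*√385) ≈ 789.5 - 6.188*I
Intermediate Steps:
x(Q) = 2
G = I*√385 (G = √(-385) = I*√385 ≈ 19.621*I)
D(P, M) = (M + P)*(M + I*√385) (D(P, M) = (P + M)*(M + I*√385) = (M + P)*(M + I*√385))
√(374272 + D(x(-25), -500)) = √(374272 + ((-500)² - 500*2 + I*(-500)*√385 + I*2*√385)) = √(374272 + (250000 - 1000 - 500*I*√385 + 2*I*√385)) = √(374272 + (249000 - 498*I*√385)) = √(623272 - 498*I*√385)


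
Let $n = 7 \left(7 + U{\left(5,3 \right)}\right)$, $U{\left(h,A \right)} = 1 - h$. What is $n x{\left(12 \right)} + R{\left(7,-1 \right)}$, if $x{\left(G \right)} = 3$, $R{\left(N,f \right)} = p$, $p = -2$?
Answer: $61$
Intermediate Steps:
$R{\left(N,f \right)} = -2$
$n = 21$ ($n = 7 \left(7 + \left(1 - 5\right)\right) = 7 \left(7 - 4\right) = 7 \cdot 3 = 21$)
$n x{\left(12 \right)} + R{\left(7,-1 \right)} = 21 \cdot 3 - 2 = 63 - 2 = 61$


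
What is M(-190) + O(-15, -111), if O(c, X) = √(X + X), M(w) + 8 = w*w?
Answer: 36092 + I*√222 ≈ 36092.0 + 14.9*I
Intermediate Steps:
M(w) = -8 + w² (M(w) = -8 + w*w = -8 + w²)
O(c, X) = √2*√X (O(c, X) = √(2*X) = √2*√X)
M(-190) + O(-15, -111) = (-8 + (-190)²) + √2*√(-111) = (-8 + 36100) + √2*(I*√111) = 36092 + I*√222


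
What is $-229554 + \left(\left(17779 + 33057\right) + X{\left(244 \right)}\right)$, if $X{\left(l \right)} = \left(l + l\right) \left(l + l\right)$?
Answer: $59426$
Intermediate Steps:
$X{\left(l \right)} = 4 l^{2}$ ($X{\left(l \right)} = 2 l 2 l = 4 l^{2}$)
$-229554 + \left(\left(17779 + 33057\right) + X{\left(244 \right)}\right) = -229554 + \left(\left(17779 + 33057\right) + 4 \cdot 244^{2}\right) = -229554 + \left(50836 + 4 \cdot 59536\right) = -229554 + \left(50836 + 238144\right) = -229554 + 288980 = 59426$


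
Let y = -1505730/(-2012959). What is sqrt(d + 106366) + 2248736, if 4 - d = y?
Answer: 2248736 + 10*sqrt(25503469092641)/154843 ≈ 2.2491e+6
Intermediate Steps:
y = 1505730/2012959 (y = -1505730*(-1/2012959) = 1505730/2012959 ≈ 0.74802)
d = 6546106/2012959 (d = 4 - 1*1505730/2012959 = 4 - 1505730/2012959 = 6546106/2012959 ≈ 3.2520)
sqrt(d + 106366) + 2248736 = sqrt(6546106/2012959 + 106366) + 2248736 = sqrt(214116943100/2012959) + 2248736 = 10*sqrt(25503469092641)/154843 + 2248736 = 2248736 + 10*sqrt(25503469092641)/154843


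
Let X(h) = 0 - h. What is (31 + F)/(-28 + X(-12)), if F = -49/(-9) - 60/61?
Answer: -4867/2196 ≈ -2.2163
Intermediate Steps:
X(h) = -h
F = 2449/549 (F = -49*(-⅑) - 60*1/61 = 49/9 - 60/61 = 2449/549 ≈ 4.4608)
(31 + F)/(-28 + X(-12)) = (31 + 2449/549)/(-28 - 1*(-12)) = 19468/(549*(-28 + 12)) = (19468/549)/(-16) = (19468/549)*(-1/16) = -4867/2196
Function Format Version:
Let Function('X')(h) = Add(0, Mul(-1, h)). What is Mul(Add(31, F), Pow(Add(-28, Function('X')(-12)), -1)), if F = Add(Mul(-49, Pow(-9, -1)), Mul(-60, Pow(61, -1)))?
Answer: Rational(-4867, 2196) ≈ -2.2163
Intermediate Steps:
Function('X')(h) = Mul(-1, h)
F = Rational(2449, 549) (F = Add(Mul(-49, Rational(-1, 9)), Mul(-60, Rational(1, 61))) = Add(Rational(49, 9), Rational(-60, 61)) = Rational(2449, 549) ≈ 4.4608)
Mul(Add(31, F), Pow(Add(-28, Function('X')(-12)), -1)) = Mul(Add(31, Rational(2449, 549)), Pow(Add(-28, Mul(-1, -12)), -1)) = Mul(Rational(19468, 549), Pow(Add(-28, 12), -1)) = Mul(Rational(19468, 549), Pow(-16, -1)) = Mul(Rational(19468, 549), Rational(-1, 16)) = Rational(-4867, 2196)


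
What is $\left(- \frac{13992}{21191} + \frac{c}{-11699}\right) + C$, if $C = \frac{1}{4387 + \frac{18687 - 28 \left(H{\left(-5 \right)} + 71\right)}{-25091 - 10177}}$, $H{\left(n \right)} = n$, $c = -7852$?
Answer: $\frac{142113100571520}{12784393667658131} \approx 0.011116$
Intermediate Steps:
$C = \frac{11756}{51567959}$ ($C = \frac{1}{4387 + \frac{18687 - 28 \left(-5 + 71\right)}{-25091 - 10177}} = \frac{1}{4387 + \frac{18687 - 1848}{-35268}} = \frac{1}{4387 + \left(18687 - 1848\right) \left(- \frac{1}{35268}\right)} = \frac{1}{4387 + 16839 \left(- \frac{1}{35268}\right)} = \frac{1}{4387 - \frac{5613}{11756}} = \frac{1}{\frac{51567959}{11756}} = \frac{11756}{51567959} \approx 0.00022797$)
$\left(- \frac{13992}{21191} + \frac{c}{-11699}\right) + C = \left(- \frac{13992}{21191} - \frac{7852}{-11699}\right) + \frac{11756}{51567959} = \left(\left(-13992\right) \frac{1}{21191} - - \frac{7852}{11699}\right) + \frac{11756}{51567959} = \left(- \frac{13992}{21191} + \frac{7852}{11699}\right) + \frac{11756}{51567959} = \frac{2699324}{247913509} + \frac{11756}{51567959} = \frac{142113100571520}{12784393667658131}$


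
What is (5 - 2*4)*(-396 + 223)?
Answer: 519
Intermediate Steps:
(5 - 2*4)*(-396 + 223) = (5 - 8)*(-173) = -3*(-173) = 519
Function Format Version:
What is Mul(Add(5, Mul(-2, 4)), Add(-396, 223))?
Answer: 519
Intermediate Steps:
Mul(Add(5, Mul(-2, 4)), Add(-396, 223)) = Mul(Add(5, -8), -173) = Mul(-3, -173) = 519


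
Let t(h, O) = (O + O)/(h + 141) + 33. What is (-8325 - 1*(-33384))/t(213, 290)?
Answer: 4435443/6131 ≈ 723.45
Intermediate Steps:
t(h, O) = 33 + 2*O/(141 + h) (t(h, O) = (2*O)/(141 + h) + 33 = 2*O/(141 + h) + 33 = 33 + 2*O/(141 + h))
(-8325 - 1*(-33384))/t(213, 290) = (-8325 - 1*(-33384))/(((4653 + 2*290 + 33*213)/(141 + 213))) = (-8325 + 33384)/(((4653 + 580 + 7029)/354)) = 25059/(((1/354)*12262)) = 25059/(6131/177) = 25059*(177/6131) = 4435443/6131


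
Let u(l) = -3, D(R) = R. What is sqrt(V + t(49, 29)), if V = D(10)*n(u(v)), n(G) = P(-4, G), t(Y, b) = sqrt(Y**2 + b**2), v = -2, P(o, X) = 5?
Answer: sqrt(50 + sqrt(3242)) ≈ 10.341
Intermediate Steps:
n(G) = 5
V = 50 (V = 10*5 = 50)
sqrt(V + t(49, 29)) = sqrt(50 + sqrt(49**2 + 29**2)) = sqrt(50 + sqrt(2401 + 841)) = sqrt(50 + sqrt(3242))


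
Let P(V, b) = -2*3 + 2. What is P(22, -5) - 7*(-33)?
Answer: 227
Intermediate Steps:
P(V, b) = -4 (P(V, b) = -6 + 2 = -4)
P(22, -5) - 7*(-33) = -4 - 7*(-33) = -4 - 1*(-231) = -4 + 231 = 227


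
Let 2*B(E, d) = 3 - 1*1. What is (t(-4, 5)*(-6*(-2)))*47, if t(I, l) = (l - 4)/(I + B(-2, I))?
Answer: -188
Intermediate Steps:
B(E, d) = 1 (B(E, d) = (3 - 1*1)/2 = (3 - 1)/2 = (½)*2 = 1)
t(I, l) = (-4 + l)/(1 + I) (t(I, l) = (l - 4)/(I + 1) = (-4 + l)/(1 + I))
(t(-4, 5)*(-6*(-2)))*47 = (((-4 + 5)/(1 - 4))*(-6*(-2)))*47 = ((1/(-3))*12)*47 = (-⅓*1*12)*47 = -⅓*12*47 = -4*47 = -188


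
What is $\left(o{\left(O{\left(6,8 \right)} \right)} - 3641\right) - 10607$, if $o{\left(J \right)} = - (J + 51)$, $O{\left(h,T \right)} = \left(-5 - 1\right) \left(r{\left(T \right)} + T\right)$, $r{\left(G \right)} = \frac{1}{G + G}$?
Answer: $- \frac{114005}{8} \approx -14251.0$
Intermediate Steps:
$r{\left(G \right)} = \frac{1}{2 G}$
$O{\left(h,T \right)} = - 6 T - \frac{3}{T}$ ($O{\left(h,T \right)} = \left(-5 - 1\right) \left(\frac{1}{2 T} + T\right) = - 6 \left(T + \frac{1}{2 T}\right) = - 6 T - \frac{3}{T}$)
$o{\left(J \right)} = -51 - J$ ($o{\left(J \right)} = - (51 + J) = -51 - J$)
$\left(o{\left(O{\left(6,8 \right)} \right)} - 3641\right) - 10607 = \left(\left(-51 - \left(\left(-6\right) 8 - \frac{3}{8}\right)\right) - 3641\right) - 10607 = \left(\left(-51 - \left(-48 - \frac{3}{8}\right)\right) - 3641\right) - 10607 = \left(\left(-51 - - \frac{387}{8}\right) - 3641\right) - 10607 = \left(\left(-51 + \frac{387}{8}\right) - 3641\right) - 10607 = \left(- \frac{21}{8} - 3641\right) - 10607 = - \frac{29149}{8} - 10607 = - \frac{114005}{8}$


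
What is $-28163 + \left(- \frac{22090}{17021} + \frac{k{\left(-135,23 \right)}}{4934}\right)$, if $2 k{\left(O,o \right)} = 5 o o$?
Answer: $- \frac{4730521353739}{167963228} \approx -28164.0$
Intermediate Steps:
$k{\left(O,o \right)} = \frac{5 o^{2}}{2}$ ($k{\left(O,o \right)} = \frac{5 o o}{2} = \frac{5 o^{2}}{2}$)
$-28163 + \left(- \frac{22090}{17021} + \frac{k{\left(-135,23 \right)}}{4934}\right) = -28163 - \left(\frac{22090}{17021} - \frac{\frac{5}{2} \cdot 23^{2}}{4934}\right) = -28163 - \left(\frac{22090}{17021} - \frac{5}{2} \cdot 529 \cdot \frac{1}{4934}\right) = -28163 + \left(- \frac{22090}{17021} + \frac{2645}{2} \cdot \frac{1}{4934}\right) = -28163 + \left(- \frac{22090}{17021} + \frac{2645}{9868}\right) = -28163 - \frac{172963575}{167963228} = - \frac{4730521353739}{167963228}$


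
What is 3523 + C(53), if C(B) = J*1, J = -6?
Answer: 3517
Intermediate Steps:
C(B) = -6 (C(B) = -6*1 = -6)
3523 + C(53) = 3523 - 6 = 3517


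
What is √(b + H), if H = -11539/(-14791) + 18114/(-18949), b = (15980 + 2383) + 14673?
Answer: √52961067714333346351/40039237 ≈ 181.76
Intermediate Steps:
b = 33036 (b = 18363 + 14673 = 33036)
H = -7038809/40039237 (H = -11539*(-1/14791) + 18114*(-1/18949) = 11539/14791 - 18114/18949 = -7038809/40039237 ≈ -0.17580)
√(b + H) = √(33036 - 7038809/40039237) = √(1322729194723/40039237) = √52961067714333346351/40039237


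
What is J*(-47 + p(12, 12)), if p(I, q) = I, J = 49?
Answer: -1715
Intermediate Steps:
J*(-47 + p(12, 12)) = 49*(-47 + 12) = 49*(-35) = -1715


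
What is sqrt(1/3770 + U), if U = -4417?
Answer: I*sqrt(62778375530)/3770 ≈ 66.46*I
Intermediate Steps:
sqrt(1/3770 + U) = sqrt(1/3770 - 4417) = sqrt(-16652089/3770) = I*sqrt(62778375530)/3770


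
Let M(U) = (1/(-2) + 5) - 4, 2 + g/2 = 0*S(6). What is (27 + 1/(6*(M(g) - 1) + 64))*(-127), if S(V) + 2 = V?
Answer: -209296/61 ≈ -3431.1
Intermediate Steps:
S(V) = -2 + V
g = -4 (g = -4 + 2*(0*(-2 + 6)) = -4 + 2*(0*4) = -4 + 2*0 = -4 + 0 = -4)
M(U) = ½ (M(U) = (-½ + 5) - 4 = 9/2 - 4 = ½)
(27 + 1/(6*(M(g) - 1) + 64))*(-127) = (27 + 1/(6*(½ - 1) + 64))*(-127) = (27 + 1/(6*(-½) + 64))*(-127) = (27 + 1/(-3 + 64))*(-127) = (27 + 1/61)*(-127) = (1648/61)*(-127) = -209296/61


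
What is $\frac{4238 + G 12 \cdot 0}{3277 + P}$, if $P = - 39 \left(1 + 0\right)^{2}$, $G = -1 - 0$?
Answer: $\frac{2119}{1619} \approx 1.3088$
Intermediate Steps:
$G = -1$ ($G = -1 + 0 = -1$)
$P = -39$ ($P = - 39 \cdot 1^{2} = \left(-39\right) 1 = -39$)
$\frac{4238 + G 12 \cdot 0}{3277 + P} = \frac{4238 + \left(-1\right) 12 \cdot 0}{3277 - 39} = \frac{4238 - 0}{3238} = \left(4238 + 0\right) \frac{1}{3238} = 4238 \cdot \frac{1}{3238} = \frac{2119}{1619}$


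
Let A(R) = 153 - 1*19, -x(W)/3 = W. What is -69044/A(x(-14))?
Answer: -34522/67 ≈ -515.25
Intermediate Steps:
x(W) = -3*W
A(R) = 134 (A(R) = 153 - 19 = 134)
-69044/A(x(-14)) = -69044/134 = -69044*1/134 = -34522/67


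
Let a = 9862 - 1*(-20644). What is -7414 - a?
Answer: -37920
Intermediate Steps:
a = 30506 (a = 9862 + 20644 = 30506)
-7414 - a = -7414 - 1*30506 = -7414 - 30506 = -37920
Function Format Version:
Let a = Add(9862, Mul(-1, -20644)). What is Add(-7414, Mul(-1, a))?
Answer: -37920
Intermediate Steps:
a = 30506 (a = Add(9862, 20644) = 30506)
Add(-7414, Mul(-1, a)) = Add(-7414, Mul(-1, 30506)) = Add(-7414, -30506) = -37920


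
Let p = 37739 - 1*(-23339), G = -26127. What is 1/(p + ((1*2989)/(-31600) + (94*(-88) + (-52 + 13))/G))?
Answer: 825613200/50426987563597 ≈ 1.6372e-5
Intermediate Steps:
p = 61078 (p = 37739 + 23339 = 61078)
1/(p + ((1*2989)/(-31600) + (94*(-88) + (-52 + 13))/G)) = 1/(61078 + ((1*2989)/(-31600) + (94*(-88) + (-52 + 13))/(-26127))) = 1/(61078 + (2989*(-1/31600) + (-8272 - 39)*(-1/26127))) = 1/(61078 + (-2989/31600 - 8311*(-1/26127))) = 1/(61078 + (-2989/31600 + 8311/26127)) = 1/(61078 + 184533997/825613200) = 1/(50426987563597/825613200) = 825613200/50426987563597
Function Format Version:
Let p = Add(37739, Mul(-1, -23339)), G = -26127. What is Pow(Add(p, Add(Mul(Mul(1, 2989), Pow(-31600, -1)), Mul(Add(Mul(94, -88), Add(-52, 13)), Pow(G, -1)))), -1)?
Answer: Rational(825613200, 50426987563597) ≈ 1.6372e-5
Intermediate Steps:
p = 61078 (p = Add(37739, 23339) = 61078)
Pow(Add(p, Add(Mul(Mul(1, 2989), Pow(-31600, -1)), Mul(Add(Mul(94, -88), Add(-52, 13)), Pow(G, -1)))), -1) = Pow(Add(61078, Add(Mul(Mul(1, 2989), Pow(-31600, -1)), Mul(Add(Mul(94, -88), Add(-52, 13)), Pow(-26127, -1)))), -1) = Pow(Add(61078, Add(Mul(2989, Rational(-1, 31600)), Mul(Add(-8272, -39), Rational(-1, 26127)))), -1) = Pow(Add(61078, Add(Rational(-2989, 31600), Mul(-8311, Rational(-1, 26127)))), -1) = Pow(Add(61078, Add(Rational(-2989, 31600), Rational(8311, 26127))), -1) = Pow(Add(61078, Rational(184533997, 825613200)), -1) = Pow(Rational(50426987563597, 825613200), -1) = Rational(825613200, 50426987563597)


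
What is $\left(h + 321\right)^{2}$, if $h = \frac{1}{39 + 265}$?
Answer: $\frac{9522832225}{92416} \approx 1.0304 \cdot 10^{5}$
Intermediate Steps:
$h = \frac{1}{304} \approx 0.0032895$
$\left(h + 321\right)^{2} = \left(\frac{1}{304} + 321\right)^{2} = \left(\frac{97585}{304}\right)^{2} = \frac{9522832225}{92416}$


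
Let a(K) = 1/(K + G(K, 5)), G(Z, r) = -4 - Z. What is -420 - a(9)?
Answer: -1679/4 ≈ -419.75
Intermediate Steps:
a(K) = -¼ (a(K) = 1/(K + (-4 - K)) = 1/(-4) = -¼)
-420 - a(9) = -420 - 1*(-¼) = -420 + ¼ = -1679/4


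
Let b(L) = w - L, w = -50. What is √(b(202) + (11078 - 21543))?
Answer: I*√10717 ≈ 103.52*I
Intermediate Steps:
b(L) = -50 - L
√(b(202) + (11078 - 21543)) = √((-50 - 1*202) + (11078 - 21543)) = √((-50 - 202) - 10465) = √(-252 - 10465) = √(-10717) = I*√10717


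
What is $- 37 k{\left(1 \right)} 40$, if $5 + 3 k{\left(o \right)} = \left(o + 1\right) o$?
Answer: $1480$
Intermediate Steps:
$k{\left(o \right)} = - \frac{5}{3} + \frac{o \left(1 + o\right)}{3}$ ($k{\left(o \right)} = - \frac{5}{3} + \frac{\left(o + 1\right) o}{3} = - \frac{5}{3} + \frac{\left(1 + o\right) o}{3} = - \frac{5}{3} + \frac{o \left(1 + o\right)}{3}$)
$- 37 k{\left(1 \right)} 40 = - 37 \left(- \frac{5}{3} + \frac{1}{3} \cdot 1 + \frac{1^{2}}{3}\right) 40 = - 37 \left(- \frac{5}{3} + \frac{1}{3} + \frac{1}{3} \cdot 1\right) 40 = - 37 \left(- \frac{5}{3} + \frac{1}{3} + \frac{1}{3}\right) 40 = \left(-37\right) \left(-1\right) 40 = 37 \cdot 40 = 1480$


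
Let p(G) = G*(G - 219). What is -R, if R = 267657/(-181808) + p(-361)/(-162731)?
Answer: 81623050307/29585797648 ≈ 2.7589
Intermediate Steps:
p(G) = G*(-219 + G)
R = -81623050307/29585797648 (R = 267657/(-181808) - 361*(-219 - 361)/(-162731) = 267657*(-1/181808) - 361*(-580)*(-1/162731) = -267657/181808 + 209380*(-1/162731) = -267657/181808 - 209380/162731 = -81623050307/29585797648 ≈ -2.7589)
-R = -1*(-81623050307/29585797648) = 81623050307/29585797648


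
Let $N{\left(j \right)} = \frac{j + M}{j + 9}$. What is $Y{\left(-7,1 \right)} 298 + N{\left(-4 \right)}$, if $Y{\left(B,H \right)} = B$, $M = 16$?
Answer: $- \frac{10418}{5} \approx -2083.6$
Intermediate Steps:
$N{\left(j \right)} = \frac{16 + j}{9 + j}$ ($N{\left(j \right)} = \frac{j + 16}{j + 9} = \frac{16 + j}{9 + j}$)
$Y{\left(-7,1 \right)} 298 + N{\left(-4 \right)} = \left(-7\right) 298 + \frac{16 - 4}{9 - 4} = -2086 + \frac{1}{5} \cdot 12 = -2086 + \frac{12}{5} = - \frac{10418}{5}$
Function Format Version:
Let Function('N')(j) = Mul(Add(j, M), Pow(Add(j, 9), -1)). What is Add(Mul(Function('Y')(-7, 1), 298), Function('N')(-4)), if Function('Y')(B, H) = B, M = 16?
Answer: Rational(-10418, 5) ≈ -2083.6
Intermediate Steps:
Function('N')(j) = Mul(Pow(Add(9, j), -1), Add(16, j)) (Function('N')(j) = Mul(Add(j, 16), Pow(Add(j, 9), -1)) = Mul(Add(16, j), Pow(Add(9, j), -1)) = Mul(Pow(Add(9, j), -1), Add(16, j)))
Add(Mul(Function('Y')(-7, 1), 298), Function('N')(-4)) = Add(Mul(-7, 298), Mul(Pow(Add(9, -4), -1), Add(16, -4))) = Add(-2086, Mul(Pow(5, -1), 12)) = Add(-2086, Mul(Rational(1, 5), 12)) = Add(-2086, Rational(12, 5)) = Rational(-10418, 5)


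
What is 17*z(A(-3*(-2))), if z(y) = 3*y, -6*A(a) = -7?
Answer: 119/2 ≈ 59.500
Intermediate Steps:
A(a) = 7/6 (A(a) = -1/6*(-7) = 7/6)
17*z(A(-3*(-2))) = 17*(3*(7/6)) = 17*(7/2) = 119/2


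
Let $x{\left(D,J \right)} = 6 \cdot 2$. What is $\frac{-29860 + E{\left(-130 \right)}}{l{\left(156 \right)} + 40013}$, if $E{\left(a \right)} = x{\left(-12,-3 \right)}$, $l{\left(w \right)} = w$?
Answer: $- \frac{29848}{40169} \approx -0.74306$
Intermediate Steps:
$x{\left(D,J \right)} = 12$
$E{\left(a \right)} = 12$
$\frac{-29860 + E{\left(-130 \right)}}{l{\left(156 \right)} + 40013} = \frac{-29860 + 12}{156 + 40013} = - \frac{29848}{40169}$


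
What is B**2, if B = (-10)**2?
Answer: 10000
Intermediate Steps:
B = 100
B**2 = 100**2 = 10000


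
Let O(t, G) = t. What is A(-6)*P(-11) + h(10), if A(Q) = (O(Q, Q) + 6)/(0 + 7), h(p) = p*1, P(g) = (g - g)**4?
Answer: 10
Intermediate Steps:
P(g) = 0 (P(g) = 0**4 = 0)
h(p) = p
A(Q) = 6/7 + Q/7 (A(Q) = (Q + 6)/(0 + 7) = (6 + Q)/7 = (6 + Q)*(1/7) = 6/7 + Q/7)
A(-6)*P(-11) + h(10) = (6/7 + (1/7)*(-6))*0 + 10 = (6/7 - 6/7)*0 + 10 = 0*0 + 10 = 0 + 10 = 10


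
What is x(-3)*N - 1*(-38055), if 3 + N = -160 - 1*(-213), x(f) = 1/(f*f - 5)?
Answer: 76135/2 ≈ 38068.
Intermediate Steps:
x(f) = 1/(-5 + f**2) (x(f) = 1/(f**2 - 5) = 1/(-5 + f**2))
N = 50 (N = -3 + (-160 - 1*(-213)) = -3 + (-160 + 213) = -3 + 53 = 50)
x(-3)*N - 1*(-38055) = 50/(-5 + (-3)**2) - 1*(-38055) = 50/(-5 + 9) + 38055 = 50/4 + 38055 = (1/4)*50 + 38055 = 25/2 + 38055 = 76135/2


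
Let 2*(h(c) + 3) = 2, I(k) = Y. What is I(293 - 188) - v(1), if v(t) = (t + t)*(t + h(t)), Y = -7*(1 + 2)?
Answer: -19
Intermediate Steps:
Y = -21 (Y = -7*3 = -21)
I(k) = -21
h(c) = -2 (h(c) = -3 + (½)*2 = -3 + 1 = -2)
v(t) = 2*t*(-2 + t) (v(t) = (t + t)*(t - 2) = (2*t)*(-2 + t) = 2*t*(-2 + t))
I(293 - 188) - v(1) = -21 - 2*(-2 + 1) = -21 - 2*(-1) = -21 - 1*(-2) = -21 + 2 = -19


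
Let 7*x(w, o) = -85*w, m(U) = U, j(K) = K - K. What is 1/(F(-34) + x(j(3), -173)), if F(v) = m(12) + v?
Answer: -1/22 ≈ -0.045455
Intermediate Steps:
j(K) = 0
x(w, o) = -85*w/7 (x(w, o) = (-85*w)/7 = -85*w/7)
F(v) = 12 + v
1/(F(-34) + x(j(3), -173)) = 1/((12 - 34) - 85/7*0) = 1/(-22 + 0) = 1/(-22) = -1/22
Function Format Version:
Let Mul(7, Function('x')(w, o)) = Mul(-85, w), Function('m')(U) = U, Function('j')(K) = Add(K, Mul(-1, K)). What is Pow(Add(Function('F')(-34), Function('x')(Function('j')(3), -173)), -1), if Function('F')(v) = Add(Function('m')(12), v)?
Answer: Rational(-1, 22) ≈ -0.045455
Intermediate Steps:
Function('j')(K) = 0
Function('x')(w, o) = Mul(Rational(-85, 7), w) (Function('x')(w, o) = Mul(Rational(1, 7), Mul(-85, w)) = Mul(Rational(-85, 7), w))
Function('F')(v) = Add(12, v)
Pow(Add(Function('F')(-34), Function('x')(Function('j')(3), -173)), -1) = Pow(Add(Add(12, -34), Mul(Rational(-85, 7), 0)), -1) = Pow(Add(-22, 0), -1) = Pow(-22, -1) = Rational(-1, 22)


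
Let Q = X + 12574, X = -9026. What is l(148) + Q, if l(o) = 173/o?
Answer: 525277/148 ≈ 3549.2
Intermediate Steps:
Q = 3548 (Q = -9026 + 12574 = 3548)
l(148) + Q = 173/148 + 3548 = 525277/148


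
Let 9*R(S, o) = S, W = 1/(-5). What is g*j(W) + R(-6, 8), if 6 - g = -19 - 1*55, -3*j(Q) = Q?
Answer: 14/3 ≈ 4.6667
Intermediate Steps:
W = -⅕ ≈ -0.20000
R(S, o) = S/9
j(Q) = -Q/3
g = 80 (g = 6 - (-19 - 1*55) = 6 - (-19 - 55) = 6 - 1*(-74) = 6 + 74 = 80)
g*j(W) + R(-6, 8) = 80*(-⅓*(-⅕)) + (⅑)*(-6) = 80*(1/15) - ⅔ = 16/3 - ⅔ = 14/3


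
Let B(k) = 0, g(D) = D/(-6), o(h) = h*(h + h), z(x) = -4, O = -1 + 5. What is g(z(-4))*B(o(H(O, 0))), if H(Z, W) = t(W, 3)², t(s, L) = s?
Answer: 0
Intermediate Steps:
O = 4
H(Z, W) = W²
o(h) = 2*h² (o(h) = h*(2*h) = 2*h²)
g(D) = -D/6 (g(D) = D*(-⅙) = -D/6)
g(z(-4))*B(o(H(O, 0))) = -⅙*(-4)*0 = (⅔)*0 = 0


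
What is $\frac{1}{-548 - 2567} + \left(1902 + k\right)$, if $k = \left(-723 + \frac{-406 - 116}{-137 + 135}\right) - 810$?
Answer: $\frac{1962449}{3115} \approx 630.0$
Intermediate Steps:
$k = -1272$ ($k = \left(-723 - \frac{522}{-2}\right) - 810 = \left(-723 - -261\right) - 810 = \left(-723 + 261\right) - 810 = -462 - 810 = -1272$)
$\frac{1}{-548 - 2567} + \left(1902 + k\right) = \frac{1}{-548 - 2567} + \left(1902 - 1272\right) = \frac{1}{-3115} + 630 = - \frac{1}{3115} + 630 = \frac{1962449}{3115}$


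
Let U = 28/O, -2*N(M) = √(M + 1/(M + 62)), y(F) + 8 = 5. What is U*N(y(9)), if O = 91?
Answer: -8*I*√649/767 ≈ -0.26572*I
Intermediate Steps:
y(F) = -3 (y(F) = -8 + 5 = -3)
N(M) = -√(M + 1/(62 + M))/2 (N(M) = -√(M + 1/(M + 62))/2 = -√(M + 1/(62 + M))/2)
U = 4/13 (U = 28/91 = 28*(1/91) = 4/13 ≈ 0.30769)
U*N(y(9)) = 4*(-√(1 - 3*(62 - 3))/√(62 - 3)/2)/13 = 4*(-√59*√(1 - 3*59)/59/2)/13 = 4*(-√59*√(1 - 177)/59/2)/13 = 4*(-4*I*√649/59/2)/13 = 4*(-2*I*√649/59)/13 = -8*I*√649/767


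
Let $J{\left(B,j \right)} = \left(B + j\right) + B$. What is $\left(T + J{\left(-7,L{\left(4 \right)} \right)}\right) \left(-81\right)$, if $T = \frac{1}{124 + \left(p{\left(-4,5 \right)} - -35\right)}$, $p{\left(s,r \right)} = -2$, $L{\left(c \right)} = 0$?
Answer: $\frac{177957}{157} \approx 1133.5$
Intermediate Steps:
$J{\left(B,j \right)} = j + 2 B$
$T = \frac{1}{157}$ ($T = \frac{1}{124 - -33} = \frac{1}{124 + \left(-2 + 35\right)} = \frac{1}{124 + 33} = \frac{1}{157} \approx 0.0063694$)
$\left(T + J{\left(-7,L{\left(4 \right)} \right)}\right) \left(-81\right) = \left(\frac{1}{157} + \left(0 + 2 \left(-7\right)\right)\right) \left(-81\right) = \left(\frac{1}{157} + \left(0 - 14\right)\right) \left(-81\right) = \left(\frac{1}{157} - 14\right) \left(-81\right) = \left(- \frac{2197}{157}\right) \left(-81\right) = \frac{177957}{157}$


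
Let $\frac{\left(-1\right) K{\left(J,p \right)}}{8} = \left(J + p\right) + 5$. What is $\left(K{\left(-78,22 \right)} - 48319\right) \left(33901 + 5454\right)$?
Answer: $-1885537405$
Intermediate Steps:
$K{\left(J,p \right)} = -40 - 8 J - 8 p$ ($K{\left(J,p \right)} = - 8 \left(\left(J + p\right) + 5\right) = - 8 \left(5 + J + p\right) = -40 - 8 J - 8 p$)
$\left(K{\left(-78,22 \right)} - 48319\right) \left(33901 + 5454\right) = \left(\left(-40 - -624 - 176\right) - 48319\right) \left(33901 + 5454\right) = \left(\left(-40 + 624 - 176\right) - 48319\right) 39355 = \left(408 - 48319\right) 39355 = \left(-47911\right) 39355 = -1885537405$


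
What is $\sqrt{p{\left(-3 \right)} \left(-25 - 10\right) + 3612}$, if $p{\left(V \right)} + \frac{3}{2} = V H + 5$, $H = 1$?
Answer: $\frac{\sqrt{14378}}{2} \approx 59.954$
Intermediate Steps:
$p{\left(V \right)} = \frac{7}{2} + V$ ($p{\left(V \right)} = - \frac{3}{2} + \left(V 1 + 5\right) = - \frac{3}{2} + \left(V + 5\right) = - \frac{3}{2} + \left(5 + V\right) = \frac{7}{2} + V$)
$\sqrt{p{\left(-3 \right)} \left(-25 - 10\right) + 3612} = \sqrt{\left(\frac{7}{2} - 3\right) \left(-25 - 10\right) + 3612} = \sqrt{\frac{1}{2} \left(-35\right) + 3612} = \sqrt{- \frac{35}{2} + 3612} = \sqrt{\frac{7189}{2}} = \frac{\sqrt{14378}}{2}$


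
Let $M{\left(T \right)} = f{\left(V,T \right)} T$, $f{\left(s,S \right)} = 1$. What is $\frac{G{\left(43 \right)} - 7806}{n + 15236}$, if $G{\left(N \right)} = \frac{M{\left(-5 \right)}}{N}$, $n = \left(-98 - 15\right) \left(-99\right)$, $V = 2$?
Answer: $- \frac{335663}{1136189} \approx -0.29543$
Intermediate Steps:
$M{\left(T \right)} = T$ ($M{\left(T \right)} = 1 T = T$)
$n = 11187$ ($n = \left(-113\right) \left(-99\right) = 11187$)
$G{\left(N \right)} = - \frac{5}{N}$
$\frac{G{\left(43 \right)} - 7806}{n + 15236} = \frac{- \frac{5}{43} - 7806}{11187 + 15236} = \frac{\left(-5\right) \frac{1}{43} - 7806}{26423} = \left(- \frac{5}{43} - 7806\right) \frac{1}{26423} = \left(- \frac{335663}{43}\right) \frac{1}{26423} = - \frac{335663}{1136189}$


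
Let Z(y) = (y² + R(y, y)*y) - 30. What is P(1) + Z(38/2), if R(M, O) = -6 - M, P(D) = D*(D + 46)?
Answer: -97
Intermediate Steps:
P(D) = D*(46 + D)
Z(y) = -30 + y² + y*(-6 - y) (Z(y) = (y² + (-6 - y)*y) - 30 = (y² + y*(-6 - y)) - 30 = -30 + y² + y*(-6 - y))
P(1) + Z(38/2) = 1*(46 + 1) + (-30 - 228/2) = 1*47 + (-30 - 228/2) = 47 + (-30 - 6*19) = 47 + (-30 - 114) = 47 - 144 = -97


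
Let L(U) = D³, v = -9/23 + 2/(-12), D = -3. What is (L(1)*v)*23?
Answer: 693/2 ≈ 346.50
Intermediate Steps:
v = -77/138 (v = -9*1/23 + 2*(-1/12) = -9/23 - ⅙ = -77/138 ≈ -0.55797)
L(U) = -27 (L(U) = (-3)³ = -27)
(L(1)*v)*23 = -27*(-77/138)*23 = (693/46)*23 = 693/2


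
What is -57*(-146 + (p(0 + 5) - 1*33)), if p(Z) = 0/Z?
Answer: 10203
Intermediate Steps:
p(Z) = 0
-57*(-146 + (p(0 + 5) - 1*33)) = -57*(-146 + (0 - 1*33)) = -57*(-146 + (0 - 33)) = -57*(-146 - 33) = -57*(-179) = 10203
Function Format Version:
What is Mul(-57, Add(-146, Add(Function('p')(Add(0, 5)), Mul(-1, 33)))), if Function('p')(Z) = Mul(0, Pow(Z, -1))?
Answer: 10203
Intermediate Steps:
Function('p')(Z) = 0
Mul(-57, Add(-146, Add(Function('p')(Add(0, 5)), Mul(-1, 33)))) = Mul(-57, Add(-146, Add(0, Mul(-1, 33)))) = Mul(-57, Add(-146, Add(0, -33))) = Mul(-57, Add(-146, -33)) = Mul(-57, -179) = 10203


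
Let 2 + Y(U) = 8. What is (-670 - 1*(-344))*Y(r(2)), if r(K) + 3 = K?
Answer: -1956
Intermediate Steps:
r(K) = -3 + K
Y(U) = 6 (Y(U) = -2 + 8 = 6)
(-670 - 1*(-344))*Y(r(2)) = (-670 - 1*(-344))*6 = (-670 + 344)*6 = -326*6 = -1956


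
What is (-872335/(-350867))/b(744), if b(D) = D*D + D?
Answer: 174467/38895712152 ≈ 4.4855e-6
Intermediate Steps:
b(D) = D + D**2 (b(D) = D**2 + D = D + D**2)
(-872335/(-350867))/b(744) = (-872335/(-350867))/((744*(1 + 744))) = (-872335*(-1/350867))/((744*745)) = (872335/350867)/554280 = (872335/350867)*(1/554280) = 174467/38895712152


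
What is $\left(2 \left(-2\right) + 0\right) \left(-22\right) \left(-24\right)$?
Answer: $-2112$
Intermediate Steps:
$\left(2 \left(-2\right) + 0\right) \left(-22\right) \left(-24\right) = \left(-4 + 0\right) \left(-22\right) \left(-24\right) = \left(-4\right) \left(-22\right) \left(-24\right) = 88 \left(-24\right) = -2112$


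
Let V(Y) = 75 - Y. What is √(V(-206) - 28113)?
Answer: 14*I*√142 ≈ 166.83*I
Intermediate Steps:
√(V(-206) - 28113) = √((75 - 1*(-206)) - 28113) = √((75 + 206) - 28113) = √(281 - 28113) = √(-27832) = 14*I*√142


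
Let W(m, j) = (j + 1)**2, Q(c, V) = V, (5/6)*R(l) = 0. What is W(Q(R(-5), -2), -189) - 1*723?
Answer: 34621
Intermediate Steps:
R(l) = 0 (R(l) = (6/5)*0 = 0)
W(m, j) = (1 + j)**2
W(Q(R(-5), -2), -189) - 1*723 = (1 - 189)**2 - 1*723 = (-188)**2 - 723 = 35344 - 723 = 34621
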